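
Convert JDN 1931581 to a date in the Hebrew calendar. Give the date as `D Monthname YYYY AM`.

5 Sivan 4336 AM

JDN 1931581 is 21 May 576 in the proleptic Gregorian calendar.
In the Hebrew calendar that day is 5 Sivan 4336 AM.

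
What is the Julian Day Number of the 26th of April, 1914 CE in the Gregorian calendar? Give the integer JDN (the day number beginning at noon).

2420249

JDN 2451545 is 1 January 2000 CE (Gregorian); the target day is −31296 days from there, so JDN = 2420249.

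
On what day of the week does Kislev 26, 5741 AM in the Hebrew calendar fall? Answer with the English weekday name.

Thursday

This is JDN 2444578 (4 December 1980 Gregorian).
JDN 2444578 mod 7 = 3, and JDN 0 was a Monday, so this is a Thursday.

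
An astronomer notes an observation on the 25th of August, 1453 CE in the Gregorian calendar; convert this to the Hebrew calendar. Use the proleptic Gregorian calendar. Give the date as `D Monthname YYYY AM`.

Both dates share Julian Day Number 2251994; in the Hebrew calendar that is 11 Elul 5213 AM.

11 Elul 5213 AM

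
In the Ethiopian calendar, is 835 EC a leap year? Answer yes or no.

835 mod 4 = 3; in the Ethiopian calendar a year is leap when year mod 4 = 3, so it is a leap year.

yes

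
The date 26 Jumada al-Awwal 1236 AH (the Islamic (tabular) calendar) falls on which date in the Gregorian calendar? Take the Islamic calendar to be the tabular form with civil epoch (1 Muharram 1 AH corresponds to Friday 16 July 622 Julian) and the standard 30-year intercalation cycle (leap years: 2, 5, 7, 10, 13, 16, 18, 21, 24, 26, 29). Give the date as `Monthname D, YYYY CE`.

Both dates share Julian Day Number 2386226; in the Gregorian calendar that is 1 March 1821 CE.

March 1, 1821 CE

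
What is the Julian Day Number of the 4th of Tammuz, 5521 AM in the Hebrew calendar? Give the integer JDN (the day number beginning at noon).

In the Gregorian calendar the same day is 6 July 1761.
JDN 2400001 is 17 November 1858 CE (Gregorian), MJD 0; the target day is −35562 days from there, so JDN = 2364439.

2364439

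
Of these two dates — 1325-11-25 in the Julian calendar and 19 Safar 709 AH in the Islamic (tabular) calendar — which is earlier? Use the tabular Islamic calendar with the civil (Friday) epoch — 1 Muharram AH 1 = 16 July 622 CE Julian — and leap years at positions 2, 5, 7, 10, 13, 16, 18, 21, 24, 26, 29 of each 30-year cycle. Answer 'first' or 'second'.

second

The two dates have Julian Day Numbers 2205343 and 2199380 respectively.
Since 2199380 < 2205343, the second date comes first.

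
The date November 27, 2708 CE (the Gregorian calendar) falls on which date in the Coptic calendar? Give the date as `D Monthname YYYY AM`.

Both dates share Julian Day Number 2710467; in the Coptic calendar that is 12 Hathor 2425 AM.

12 Hathor 2425 AM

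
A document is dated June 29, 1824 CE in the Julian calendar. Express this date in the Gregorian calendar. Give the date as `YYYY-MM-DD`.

1824-07-11

At this point the Julian calendar is 12 days behind the Gregorian.
29 June 1824 Julian + 12 days → 11 July 1824 Gregorian.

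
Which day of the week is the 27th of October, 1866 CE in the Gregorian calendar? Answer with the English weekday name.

Since JDN mod 7 = 5 (0 = Monday), the day is Saturday.

Saturday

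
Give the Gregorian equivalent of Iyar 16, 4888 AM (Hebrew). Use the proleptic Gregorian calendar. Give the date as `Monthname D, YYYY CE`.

April 25, 1128 CE

Julian Day Number of the source date = 2133168.
Converting JDN 2133168 to the Gregorian calendar gives 25 April 1128 CE.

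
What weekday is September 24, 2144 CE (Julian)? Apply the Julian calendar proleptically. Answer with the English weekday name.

Thursday

In the Gregorian calendar this is 8 October 2144 (JDN 2504421).
JDN 2504421 mod 7 = 3, and JDN 0 was a Monday, so this is a Thursday.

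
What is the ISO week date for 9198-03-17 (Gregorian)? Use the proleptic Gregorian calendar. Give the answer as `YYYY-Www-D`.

9198-W12-2

The weekday is Tuesday (ISO weekday 2).
That Tuesday belongs to ISO week 12 of ISO year 9198.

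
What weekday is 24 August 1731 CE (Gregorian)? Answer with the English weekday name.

Since JDN mod 7 = 4 (0 = Monday), the day is Friday.

Friday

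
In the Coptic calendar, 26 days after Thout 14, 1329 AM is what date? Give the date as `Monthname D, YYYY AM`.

Paopi 10, 1329 AM

The starting date is JDN 2310095; 2310095 + 26 = 2310121.
JDN 2310121 corresponds to Paopi 10, 1329 AM.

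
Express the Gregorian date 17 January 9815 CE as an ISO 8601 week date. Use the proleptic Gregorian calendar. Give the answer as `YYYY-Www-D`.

The weekday is Tuesday (ISO weekday 2).
That Tuesday belongs to ISO week 3 of ISO year 9815.

9815-W03-2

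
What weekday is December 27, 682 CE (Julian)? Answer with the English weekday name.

Saturday

This is JDN 1970519 (30 December 682 Gregorian).
JDN 1970519 mod 7 = 5, and JDN 0 was a Monday, so this is a Saturday.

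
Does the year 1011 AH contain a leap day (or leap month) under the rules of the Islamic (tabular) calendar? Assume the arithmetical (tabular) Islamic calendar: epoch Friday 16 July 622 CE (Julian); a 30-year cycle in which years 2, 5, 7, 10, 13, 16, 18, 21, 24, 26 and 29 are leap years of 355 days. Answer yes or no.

yes

Year 1011 AH is year 21 of its 30-year cycle; leap positions are 2, 5, 7, 10, 13, 16, 18, 21, 24, 26, 29, so it is a leap year (355 days).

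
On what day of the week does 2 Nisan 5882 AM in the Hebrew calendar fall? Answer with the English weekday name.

Wednesday

In the Gregorian calendar this is 8 April 2122 (JDN 2496202).
JDN 2496202 mod 7 = 2, and JDN 0 was a Monday, so this is a Wednesday.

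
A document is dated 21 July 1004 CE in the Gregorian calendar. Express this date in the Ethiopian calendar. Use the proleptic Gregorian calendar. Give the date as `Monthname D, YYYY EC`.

Hamle 21, 996 EC

Julian Day Number of the source date = 2087965.
Converting JDN 2087965 to the Ethiopian calendar gives 21 Hamle 996 EC.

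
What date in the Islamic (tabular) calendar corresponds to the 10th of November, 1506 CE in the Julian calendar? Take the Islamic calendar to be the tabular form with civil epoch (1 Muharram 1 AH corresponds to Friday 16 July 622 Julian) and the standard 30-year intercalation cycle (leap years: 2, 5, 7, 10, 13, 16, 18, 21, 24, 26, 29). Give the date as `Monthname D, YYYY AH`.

Julian Day Number of the source date = 2271438.
Converting JDN 2271438 to the tabular Islamic calendar gives 23 Jumada al-Thani 912 AH.

Jumada al-Thani 23, 912 AH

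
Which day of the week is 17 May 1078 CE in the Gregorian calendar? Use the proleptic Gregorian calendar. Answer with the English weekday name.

2114928 ≡ 4 (mod 7); counting from Monday = 0 gives Friday.

Friday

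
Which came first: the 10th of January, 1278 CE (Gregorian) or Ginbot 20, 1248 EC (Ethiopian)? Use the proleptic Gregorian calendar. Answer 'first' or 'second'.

The two dates have Julian Day Numbers 2187850 and 2179947 respectively.
Since 2179947 < 2187850, the second date comes first.

second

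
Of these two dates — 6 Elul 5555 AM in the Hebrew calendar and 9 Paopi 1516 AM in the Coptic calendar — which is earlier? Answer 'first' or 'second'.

Converting both to JDN: 2376903 vs 2378422; the smaller is the first.

first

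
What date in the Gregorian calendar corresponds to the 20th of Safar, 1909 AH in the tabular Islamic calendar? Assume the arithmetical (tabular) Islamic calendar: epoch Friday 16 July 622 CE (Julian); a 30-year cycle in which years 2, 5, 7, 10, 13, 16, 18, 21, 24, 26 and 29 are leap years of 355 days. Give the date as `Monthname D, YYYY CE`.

November 12, 2473 CE

Both dates share Julian Day Number 2624621; in the Gregorian calendar that is 12 November 2473 CE.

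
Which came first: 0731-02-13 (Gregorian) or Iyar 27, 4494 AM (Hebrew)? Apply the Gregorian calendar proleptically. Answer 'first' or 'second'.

first

Converting both to JDN: 1988095 vs 1989277; the smaller is the first.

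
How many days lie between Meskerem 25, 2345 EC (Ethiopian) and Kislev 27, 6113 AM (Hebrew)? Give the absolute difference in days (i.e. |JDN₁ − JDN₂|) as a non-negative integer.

JDN of the first date = 2580391.
JDN of the second date = 2580449.
|2580449 − 2580391| = 58.

58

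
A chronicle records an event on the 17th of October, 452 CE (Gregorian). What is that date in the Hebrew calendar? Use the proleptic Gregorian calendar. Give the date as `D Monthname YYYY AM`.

Both dates share Julian Day Number 1886440; in the Hebrew calendar that is 16 Cheshvan 4213 AM.

16 Cheshvan 4213 AM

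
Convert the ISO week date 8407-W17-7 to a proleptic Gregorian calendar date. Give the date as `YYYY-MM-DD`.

8407-04-29

ISO week 1 of 8407 is the week containing the first Thursday of 8407.
Week 17, day 7 (Sunday) lands on 8407-04-29.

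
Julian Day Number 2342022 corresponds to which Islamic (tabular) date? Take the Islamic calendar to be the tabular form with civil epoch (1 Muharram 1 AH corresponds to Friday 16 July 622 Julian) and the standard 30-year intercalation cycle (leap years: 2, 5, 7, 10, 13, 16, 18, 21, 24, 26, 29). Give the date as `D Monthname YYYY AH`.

JDN 2342022 is 19 February 1700 in the Gregorian calendar.
In the tabular Islamic calendar that day is 29 Sha'ban 1111 AH.

29 Sha'ban 1111 AH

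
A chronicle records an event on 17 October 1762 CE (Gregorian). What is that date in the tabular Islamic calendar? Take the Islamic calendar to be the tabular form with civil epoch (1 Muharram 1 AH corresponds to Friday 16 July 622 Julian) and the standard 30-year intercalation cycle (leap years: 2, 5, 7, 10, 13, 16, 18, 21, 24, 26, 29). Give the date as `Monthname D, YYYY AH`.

Both dates share Julian Day Number 2364907; in the tabular Islamic calendar that is 28 Rabi' al-Awwal 1176 AH.

Rabi' al-Awwal 28, 1176 AH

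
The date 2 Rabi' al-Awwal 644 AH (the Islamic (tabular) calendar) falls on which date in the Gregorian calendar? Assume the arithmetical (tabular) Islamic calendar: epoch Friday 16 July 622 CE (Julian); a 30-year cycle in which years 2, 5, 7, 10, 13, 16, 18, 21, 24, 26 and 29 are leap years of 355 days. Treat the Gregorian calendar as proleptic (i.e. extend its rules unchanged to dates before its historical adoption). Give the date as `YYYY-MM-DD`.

Julian Day Number of the source date = 2176358.
Converting JDN 2176358 to the Gregorian calendar gives 25 July 1246 CE.

1246-07-25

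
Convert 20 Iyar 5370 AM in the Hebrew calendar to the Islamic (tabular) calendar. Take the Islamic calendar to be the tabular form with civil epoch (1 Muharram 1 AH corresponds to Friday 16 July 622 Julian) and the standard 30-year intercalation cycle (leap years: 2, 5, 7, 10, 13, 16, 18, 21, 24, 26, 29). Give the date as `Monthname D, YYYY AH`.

Safar 19, 1019 AH

The source date corresponds to 13 May 1610 in the Gregorian calendar (JDN 2309233).
That day falls on 19 Safar 1019 AH in the tabular Islamic calendar.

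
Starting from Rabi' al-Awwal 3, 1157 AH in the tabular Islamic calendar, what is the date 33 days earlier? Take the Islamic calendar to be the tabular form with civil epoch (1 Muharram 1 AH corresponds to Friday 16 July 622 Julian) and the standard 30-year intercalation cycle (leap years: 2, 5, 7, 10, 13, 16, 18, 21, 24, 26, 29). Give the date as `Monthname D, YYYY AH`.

The starting date is JDN 2358149; 2358149 − 33 = 2358116.
JDN 2358116 corresponds to Muharram 29, 1157 AH.

Muharram 29, 1157 AH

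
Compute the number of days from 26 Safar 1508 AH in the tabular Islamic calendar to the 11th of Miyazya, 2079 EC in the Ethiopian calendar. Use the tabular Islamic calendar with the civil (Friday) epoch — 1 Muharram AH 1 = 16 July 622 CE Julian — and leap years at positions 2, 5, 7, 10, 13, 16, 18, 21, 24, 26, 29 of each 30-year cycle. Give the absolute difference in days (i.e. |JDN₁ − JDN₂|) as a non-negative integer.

First date → JDN 2482526; second date → JDN 2483430.
The interval is |2482526 − 2483430| = 904 days.

904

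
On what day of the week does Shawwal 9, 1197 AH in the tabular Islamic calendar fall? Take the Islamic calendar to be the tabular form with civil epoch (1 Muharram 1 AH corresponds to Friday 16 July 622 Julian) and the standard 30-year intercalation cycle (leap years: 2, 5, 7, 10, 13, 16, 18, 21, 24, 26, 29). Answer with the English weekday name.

Sunday

In the Gregorian calendar this is 7 September 1783 (JDN 2372537).
2372537 ≡ 6 (mod 7); counting from Monday = 0 gives Sunday.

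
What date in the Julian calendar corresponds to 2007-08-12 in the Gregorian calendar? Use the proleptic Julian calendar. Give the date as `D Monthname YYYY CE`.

The Julian–Gregorian offset here is 13 days (Julian trailing).
12 August 2007 Gregorian − 13 days → 30 July 2007 Julian.

30 July 2007 CE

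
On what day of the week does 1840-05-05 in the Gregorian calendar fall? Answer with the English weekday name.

JDN 2393231 mod 7 = 1, and JDN 0 was a Monday, so this is a Tuesday.

Tuesday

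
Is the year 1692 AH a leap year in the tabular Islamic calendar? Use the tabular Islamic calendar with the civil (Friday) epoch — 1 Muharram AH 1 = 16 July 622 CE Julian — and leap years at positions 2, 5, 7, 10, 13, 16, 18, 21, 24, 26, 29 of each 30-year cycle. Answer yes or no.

Year 1692 AH is year 12 of its 30-year cycle; leap positions are 2, 5, 7, 10, 13, 16, 18, 21, 24, 26, 29, so it is a common year (354 days).

no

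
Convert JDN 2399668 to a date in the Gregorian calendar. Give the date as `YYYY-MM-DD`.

Counting from JDN 2299161 = 15 Oct 1582 gives an offset of 100507 days.

1857-12-19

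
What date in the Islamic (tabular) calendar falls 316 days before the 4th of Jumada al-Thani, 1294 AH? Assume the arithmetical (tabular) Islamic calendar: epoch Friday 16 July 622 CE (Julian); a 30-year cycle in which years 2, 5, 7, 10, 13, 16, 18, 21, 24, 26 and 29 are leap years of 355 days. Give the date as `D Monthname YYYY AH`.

The starting date is JDN 2406787; 2406787 − 316 = 2406471.
JDN 2406471 corresponds to 13 Rajab 1293 AH.

13 Rajab 1293 AH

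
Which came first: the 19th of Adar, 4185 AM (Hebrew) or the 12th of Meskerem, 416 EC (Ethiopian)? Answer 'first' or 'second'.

The two dates have Julian Day Numbers 1876344 and 1875811 respectively.
Since 1875811 < 1876344, the second date comes first.

second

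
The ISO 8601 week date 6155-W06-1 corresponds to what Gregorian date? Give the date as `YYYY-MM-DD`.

6155-02-03

ISO week 1 of 6155 is the week containing the first Thursday of 6155.
Week 6, day 1 (Monday) lands on 6155-02-03.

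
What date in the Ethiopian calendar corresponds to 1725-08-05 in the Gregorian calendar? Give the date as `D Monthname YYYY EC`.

Julian Day Number of the source date = 2351320.
Converting JDN 2351320 to the Ethiopian calendar gives 1 Nehase 1717 EC.

1 Nehase 1717 EC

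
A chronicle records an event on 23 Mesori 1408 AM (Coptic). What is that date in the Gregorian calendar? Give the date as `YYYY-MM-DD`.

Julian Day Number of the source date = 2339289.
Converting JDN 2339289 to the Gregorian calendar gives 26 August 1692 CE.

1692-08-26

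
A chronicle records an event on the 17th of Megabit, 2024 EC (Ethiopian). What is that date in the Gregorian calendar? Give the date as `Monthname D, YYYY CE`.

Julian Day Number of the source date = 2463318.
Converting JDN 2463318 to the Gregorian calendar gives 26 March 2032 CE.

March 26, 2032 CE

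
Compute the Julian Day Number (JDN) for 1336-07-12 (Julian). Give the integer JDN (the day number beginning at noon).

In the proleptic Gregorian calendar the same day is 20 July 1336.
JDN 2299161 is 15 October 1582 CE (Gregorian); the target day is −89936 days from there, so JDN = 2209225.

2209225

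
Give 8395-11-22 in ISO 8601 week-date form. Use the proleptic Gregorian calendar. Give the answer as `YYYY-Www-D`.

8395-W47-3

The weekday is Wednesday (ISO weekday 3).
That Wednesday belongs to ISO week 47 of ISO year 8395.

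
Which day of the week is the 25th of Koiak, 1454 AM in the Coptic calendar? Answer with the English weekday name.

Wednesday

This is JDN 2355852 (1 January 1738 Gregorian).
Since JDN mod 7 = 2 (0 = Monday), the day is Wednesday.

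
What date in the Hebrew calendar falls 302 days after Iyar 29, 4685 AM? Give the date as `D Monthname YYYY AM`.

Counting 302 days forward from JDN 2059060 reaches JDN 2059362, which is 7 Nisan 4686 AM.

7 Nisan 4686 AM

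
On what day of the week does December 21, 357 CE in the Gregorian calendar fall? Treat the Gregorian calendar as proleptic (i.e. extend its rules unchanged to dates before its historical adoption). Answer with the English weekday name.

Saturday

JDN 1851806 mod 7 = 5, and JDN 0 was a Monday, so this is a Saturday.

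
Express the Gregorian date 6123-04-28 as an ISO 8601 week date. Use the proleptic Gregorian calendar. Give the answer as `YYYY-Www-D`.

The weekday is Wednesday (ISO weekday 3).
That Wednesday belongs to ISO week 17 of ISO year 6123.

6123-W17-3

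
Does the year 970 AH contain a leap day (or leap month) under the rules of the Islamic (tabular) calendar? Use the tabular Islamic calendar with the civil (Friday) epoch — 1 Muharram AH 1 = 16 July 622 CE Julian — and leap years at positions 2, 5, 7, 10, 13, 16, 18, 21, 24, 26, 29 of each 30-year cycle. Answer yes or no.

Year 970 AH is year 10 of its 30-year cycle; leap positions are 2, 5, 7, 10, 13, 16, 18, 21, 24, 26, 29, so it is a leap year (355 days).

yes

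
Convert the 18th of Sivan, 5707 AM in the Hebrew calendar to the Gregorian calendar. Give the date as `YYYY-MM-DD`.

1947-06-06

Julian Day Number of the source date = 2432343.
Converting JDN 2432343 to the Gregorian calendar gives 6 June 1947 CE.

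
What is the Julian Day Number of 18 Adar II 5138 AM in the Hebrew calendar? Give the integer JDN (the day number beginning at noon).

2224449

Equivalently 26 March 1378 (proleptic Gregorian).
JDN 2400001 is 17 November 1858 CE (Gregorian), MJD 0; the target day is −175552 days from there, so JDN = 2224449.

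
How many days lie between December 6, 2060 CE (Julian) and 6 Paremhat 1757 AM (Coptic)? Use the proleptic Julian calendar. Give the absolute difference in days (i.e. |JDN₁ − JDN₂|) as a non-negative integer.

JDN of the first date = 2473813.
JDN of the second date = 2466594.
|2466594 − 2473813| = 7219.

7219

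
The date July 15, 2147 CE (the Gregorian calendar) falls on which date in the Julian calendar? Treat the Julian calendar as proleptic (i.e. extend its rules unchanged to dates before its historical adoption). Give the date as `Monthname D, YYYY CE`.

At this point the Julian calendar is 14 days behind the Gregorian.
15 July 2147 Gregorian − 14 days → 1 July 2147 Julian.

July 1, 2147 CE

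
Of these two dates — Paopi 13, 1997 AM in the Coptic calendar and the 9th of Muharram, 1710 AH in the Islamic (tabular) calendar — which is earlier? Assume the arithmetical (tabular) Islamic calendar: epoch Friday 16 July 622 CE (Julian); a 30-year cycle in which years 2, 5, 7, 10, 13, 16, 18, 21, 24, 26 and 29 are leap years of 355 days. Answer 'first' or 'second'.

second

Converting both to JDN: 2554111 vs 2554061; the smaller is the second.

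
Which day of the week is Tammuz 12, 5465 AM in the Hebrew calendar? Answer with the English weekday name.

Equivalently 4 July 1705 Gregorian, JDN 2343983.
Since JDN mod 7 = 5 (0 = Monday), the day is Saturday.

Saturday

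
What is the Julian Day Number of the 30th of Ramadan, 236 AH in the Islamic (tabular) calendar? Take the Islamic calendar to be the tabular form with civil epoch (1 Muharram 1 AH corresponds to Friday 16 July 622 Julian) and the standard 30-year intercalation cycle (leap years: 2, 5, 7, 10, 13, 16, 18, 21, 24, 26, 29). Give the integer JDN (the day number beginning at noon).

Equivalently 10 April 851 (proleptic Gregorian).
JDN 2400001 is 17 November 1858 CE (Gregorian), MJD 0; the target day is −368020 days from there, so JDN = 2031981.

2031981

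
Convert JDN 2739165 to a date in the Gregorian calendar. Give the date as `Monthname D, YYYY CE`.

June 24, 2787 CE

Counting from JDN 2299161 = 15 Oct 1582 gives an offset of 440004 days.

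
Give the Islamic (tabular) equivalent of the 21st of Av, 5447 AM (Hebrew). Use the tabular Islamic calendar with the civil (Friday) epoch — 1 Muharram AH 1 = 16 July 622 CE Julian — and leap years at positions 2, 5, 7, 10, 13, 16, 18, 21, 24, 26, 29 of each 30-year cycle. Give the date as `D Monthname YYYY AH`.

Both dates share Julian Day Number 2337436; in the tabular Islamic calendar that is 21 Ramadan 1098 AH.

21 Ramadan 1098 AH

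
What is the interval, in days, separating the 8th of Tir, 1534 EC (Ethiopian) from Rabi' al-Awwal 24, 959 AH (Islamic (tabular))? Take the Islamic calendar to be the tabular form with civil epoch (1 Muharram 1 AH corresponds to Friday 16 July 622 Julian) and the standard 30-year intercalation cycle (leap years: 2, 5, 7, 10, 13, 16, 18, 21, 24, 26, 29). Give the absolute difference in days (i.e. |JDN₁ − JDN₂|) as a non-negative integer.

JDN of the first date = 2284276.
JDN of the second date = 2288005.
|2288005 − 2284276| = 3729.

3729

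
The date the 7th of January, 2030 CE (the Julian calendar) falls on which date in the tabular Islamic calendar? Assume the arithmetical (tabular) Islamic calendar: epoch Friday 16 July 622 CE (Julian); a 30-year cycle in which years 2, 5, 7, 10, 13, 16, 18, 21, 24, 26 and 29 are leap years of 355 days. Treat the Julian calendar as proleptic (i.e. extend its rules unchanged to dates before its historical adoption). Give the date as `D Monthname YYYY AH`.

15 Ramadan 1451 AH

Julian Day Number of the source date = 2462522.
Converting JDN 2462522 to the tabular Islamic calendar gives 15 Ramadan 1451 AH.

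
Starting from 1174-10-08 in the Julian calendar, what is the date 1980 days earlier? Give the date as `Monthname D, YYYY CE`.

Counting 1980 days back from JDN 2150142 reaches JDN 2148162, which is May 7, 1169 CE.

May 7, 1169 CE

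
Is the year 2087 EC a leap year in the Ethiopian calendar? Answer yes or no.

yes

2087 mod 4 = 3; in the Ethiopian calendar a year is leap when year mod 4 = 3, so it is a leap year.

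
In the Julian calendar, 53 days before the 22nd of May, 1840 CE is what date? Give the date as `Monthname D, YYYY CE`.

March 30, 1840 CE

JDN of the 22nd of May, 1840 CE = 2393260.
2393260 − 53 = 2393207.
JDN 2393207 in the Julian calendar is March 30, 1840 CE.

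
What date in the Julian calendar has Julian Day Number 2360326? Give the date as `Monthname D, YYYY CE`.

JDN 2360326 is 2 April 1750 in the Gregorian calendar.
In the Julian calendar that day is March 22, 1750 CE.

March 22, 1750 CE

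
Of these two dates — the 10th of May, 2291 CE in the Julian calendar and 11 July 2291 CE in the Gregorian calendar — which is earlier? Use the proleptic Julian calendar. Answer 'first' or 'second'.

first

The two dates have Julian Day Numbers 2557975 and 2558022 respectively.
Since 2557975 < 2558022, the first date comes first.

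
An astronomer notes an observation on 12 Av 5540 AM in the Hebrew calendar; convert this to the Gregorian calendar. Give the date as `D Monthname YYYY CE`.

Julian Day Number of the source date = 2371417.
Converting JDN 2371417 to the Gregorian calendar gives 13 August 1780 CE.

13 August 1780 CE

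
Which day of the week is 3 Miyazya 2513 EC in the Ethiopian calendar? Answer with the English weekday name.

This is JDN 2641941 (15 April 2521 Gregorian).
2641941 ≡ 1 (mod 7); counting from Monday = 0 gives Tuesday.

Tuesday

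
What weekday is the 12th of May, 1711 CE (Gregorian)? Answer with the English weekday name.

2346121 ≡ 1 (mod 7); counting from Monday = 0 gives Tuesday.

Tuesday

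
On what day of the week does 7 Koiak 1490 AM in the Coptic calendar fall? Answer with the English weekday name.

Tuesday

This is JDN 2368983 (14 December 1773 Gregorian).
2368983 ≡ 1 (mod 7); counting from Monday = 0 gives Tuesday.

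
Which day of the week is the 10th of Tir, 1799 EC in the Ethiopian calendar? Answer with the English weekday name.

Saturday

Equivalently 17 January 1807 Gregorian, JDN 2381069.
2381069 ≡ 5 (mod 7); counting from Monday = 0 gives Saturday.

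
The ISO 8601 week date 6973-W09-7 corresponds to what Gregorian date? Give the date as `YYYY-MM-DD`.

ISO week 1 of 6973 is the week containing the first Thursday of 6973.
Week 9, day 7 (Sunday) lands on 6973-03-07.

6973-03-07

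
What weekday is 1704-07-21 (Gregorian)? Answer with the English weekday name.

Since JDN mod 7 = 0 (0 = Monday), the day is Monday.

Monday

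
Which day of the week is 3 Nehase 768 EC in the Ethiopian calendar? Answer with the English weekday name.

In the proleptic Gregorian calendar this is 31 July 776 (JDN 2004700).
Since JDN mod 7 = 5 (0 = Monday), the day is Saturday.

Saturday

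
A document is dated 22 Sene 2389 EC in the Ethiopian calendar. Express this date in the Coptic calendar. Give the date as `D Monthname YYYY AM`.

22 Paoni 2113 AM

The source date corresponds to 2 July 2397 in the Gregorian calendar (JDN 2596729).
That day falls on 22 Paoni 2113 AM in the Coptic calendar.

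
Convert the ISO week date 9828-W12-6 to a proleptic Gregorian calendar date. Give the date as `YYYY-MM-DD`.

ISO week 1 of 9828 is the week containing the first Thursday of 9828.
Week 12, day 6 (Saturday) lands on 9828-03-22.

9828-03-22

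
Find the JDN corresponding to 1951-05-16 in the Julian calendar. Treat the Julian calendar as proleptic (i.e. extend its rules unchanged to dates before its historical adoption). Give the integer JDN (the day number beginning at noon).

In the Gregorian calendar the same day is 29 May 1951.
JDN 2400001 is 17 November 1858 CE (Gregorian), MJD 0; the target day is +33795 days from there, so JDN = 2433796.

2433796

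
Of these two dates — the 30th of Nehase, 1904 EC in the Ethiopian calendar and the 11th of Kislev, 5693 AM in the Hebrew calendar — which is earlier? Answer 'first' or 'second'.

first

The two dates have Julian Day Numbers 2419651 and 2427052 respectively.
Since 2419651 < 2427052, the first date comes first.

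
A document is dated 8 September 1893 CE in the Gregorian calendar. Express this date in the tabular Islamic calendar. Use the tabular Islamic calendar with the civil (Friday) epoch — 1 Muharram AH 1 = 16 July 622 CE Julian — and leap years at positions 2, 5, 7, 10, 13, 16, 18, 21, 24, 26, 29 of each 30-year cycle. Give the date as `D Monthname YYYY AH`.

Julian Day Number of the source date = 2412715.
Converting JDN 2412715 to the tabular Islamic calendar gives 26 Safar 1311 AH.

26 Safar 1311 AH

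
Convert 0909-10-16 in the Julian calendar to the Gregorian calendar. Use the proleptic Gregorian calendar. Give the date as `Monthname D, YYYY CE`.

The Julian–Gregorian offset here is 5 days (Julian trailing).
16 October 909 Julian + 5 days → 21 October 909 Gregorian.

October 21, 909 CE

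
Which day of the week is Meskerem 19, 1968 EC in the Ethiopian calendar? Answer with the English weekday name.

This is JDN 2442686 (30 September 1975 Gregorian).
Since JDN mod 7 = 1 (0 = Monday), the day is Tuesday.

Tuesday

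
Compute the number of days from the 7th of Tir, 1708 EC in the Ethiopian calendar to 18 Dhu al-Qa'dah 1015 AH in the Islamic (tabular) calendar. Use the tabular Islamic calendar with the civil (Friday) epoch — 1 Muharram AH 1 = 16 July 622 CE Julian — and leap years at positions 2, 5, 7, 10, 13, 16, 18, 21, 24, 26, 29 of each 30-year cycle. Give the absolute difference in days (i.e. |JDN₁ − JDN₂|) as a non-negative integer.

39749

JDN of the first date = 2347829.
JDN of the second date = 2308080.
|2308080 − 2347829| = 39749.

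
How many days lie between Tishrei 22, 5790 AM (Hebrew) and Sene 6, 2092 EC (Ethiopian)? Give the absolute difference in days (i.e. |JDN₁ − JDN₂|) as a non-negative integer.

JDN of the first date = 2462411.
JDN of the second date = 2488234.
|2488234 − 2462411| = 25823.

25823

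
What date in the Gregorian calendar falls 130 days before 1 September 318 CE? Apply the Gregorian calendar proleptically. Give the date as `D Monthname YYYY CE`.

The starting date is JDN 1837450; 1837450 − 130 = 1837320.
JDN 1837320 corresponds to 24 April 318 CE.

24 April 318 CE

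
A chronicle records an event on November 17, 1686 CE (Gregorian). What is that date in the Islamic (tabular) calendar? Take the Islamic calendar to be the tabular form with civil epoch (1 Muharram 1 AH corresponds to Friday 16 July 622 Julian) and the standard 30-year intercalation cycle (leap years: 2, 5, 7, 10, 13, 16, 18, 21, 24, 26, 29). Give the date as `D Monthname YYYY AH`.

Julian Day Number of the source date = 2337180.
Converting JDN 2337180 to the tabular Islamic calendar gives 1 Muharram 1098 AH.

1 Muharram 1098 AH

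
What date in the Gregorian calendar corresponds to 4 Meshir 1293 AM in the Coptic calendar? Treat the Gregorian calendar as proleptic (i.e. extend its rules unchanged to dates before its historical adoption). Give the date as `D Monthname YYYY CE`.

8 February 1577 CE

Both dates share Julian Day Number 2297086; in the Gregorian calendar that is 8 February 1577 CE.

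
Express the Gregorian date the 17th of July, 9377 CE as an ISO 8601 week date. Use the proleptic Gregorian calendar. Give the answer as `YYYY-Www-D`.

The weekday is Thursday (ISO weekday 4).
That Thursday belongs to ISO week 29 of ISO year 9377.

9377-W29-4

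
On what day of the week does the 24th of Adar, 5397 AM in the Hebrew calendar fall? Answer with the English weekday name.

Friday

In the Gregorian calendar this is 20 March 1637 (JDN 2319041).
JDN 2319041 mod 7 = 4, and JDN 0 was a Monday, so this is a Friday.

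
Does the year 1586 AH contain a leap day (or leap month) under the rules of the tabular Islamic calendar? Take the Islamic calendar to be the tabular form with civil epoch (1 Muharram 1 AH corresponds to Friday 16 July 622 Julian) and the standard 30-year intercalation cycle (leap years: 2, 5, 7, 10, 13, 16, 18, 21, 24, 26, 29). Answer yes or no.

yes

Year 1586 AH is year 26 of its 30-year cycle; leap positions are 2, 5, 7, 10, 13, 16, 18, 21, 24, 26, 29, so it is a leap year (355 days).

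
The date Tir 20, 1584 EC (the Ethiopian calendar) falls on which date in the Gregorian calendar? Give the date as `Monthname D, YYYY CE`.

January 26, 1592 CE

Julian Day Number of the source date = 2302551.
Converting JDN 2302551 to the Gregorian calendar gives 26 January 1592 CE.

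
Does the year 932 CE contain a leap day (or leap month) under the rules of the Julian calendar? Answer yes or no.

yes

932 mod 4 = 0, so it is a leap year in the Julian calendar.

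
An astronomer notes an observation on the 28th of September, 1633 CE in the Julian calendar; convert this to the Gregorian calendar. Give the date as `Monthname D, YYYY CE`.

For dates in this range the Gregorian date is 10 days ahead of the Julian.
28 September 1633 Julian + 10 days → 8 October 1633 Gregorian.

October 8, 1633 CE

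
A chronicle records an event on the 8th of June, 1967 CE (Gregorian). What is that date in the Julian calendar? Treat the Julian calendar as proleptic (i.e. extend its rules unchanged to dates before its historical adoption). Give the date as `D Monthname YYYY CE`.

26 May 1967 CE

For dates in this range the Gregorian date is 13 days ahead of the Julian.
8 June 1967 Gregorian − 13 days → 26 May 1967 Julian.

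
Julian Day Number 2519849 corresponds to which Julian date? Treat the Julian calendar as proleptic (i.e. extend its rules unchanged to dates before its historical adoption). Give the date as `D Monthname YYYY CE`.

JDN 2519849 is 4 January 2187 in the Gregorian calendar.
In the Julian calendar that day is 21 December 2186 CE.

21 December 2186 CE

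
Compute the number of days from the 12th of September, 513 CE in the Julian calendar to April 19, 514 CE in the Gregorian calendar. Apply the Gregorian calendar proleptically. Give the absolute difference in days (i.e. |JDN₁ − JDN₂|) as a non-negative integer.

217

JDN of the first date = 1908686.
JDN of the second date = 1908903.
|1908903 − 1908686| = 217.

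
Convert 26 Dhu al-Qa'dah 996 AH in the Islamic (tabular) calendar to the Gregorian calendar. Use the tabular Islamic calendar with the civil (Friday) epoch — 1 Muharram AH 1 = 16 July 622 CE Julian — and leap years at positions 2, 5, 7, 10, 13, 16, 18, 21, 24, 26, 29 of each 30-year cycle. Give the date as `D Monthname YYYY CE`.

17 October 1588 CE

Julian Day Number of the source date = 2301355.
Converting JDN 2301355 to the Gregorian calendar gives 17 October 1588 CE.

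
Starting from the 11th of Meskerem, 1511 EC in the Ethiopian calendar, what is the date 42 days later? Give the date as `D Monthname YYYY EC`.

The starting date is JDN 2275758; 2275758 + 42 = 2275800.
JDN 2275800 corresponds to 23 Tikimt 1511 EC.

23 Tikimt 1511 EC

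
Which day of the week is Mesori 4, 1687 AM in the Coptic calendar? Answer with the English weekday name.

Tuesday

Equivalently 10 August 1971 Gregorian, JDN 2441174.
2441174 ≡ 1 (mod 7); counting from Monday = 0 gives Tuesday.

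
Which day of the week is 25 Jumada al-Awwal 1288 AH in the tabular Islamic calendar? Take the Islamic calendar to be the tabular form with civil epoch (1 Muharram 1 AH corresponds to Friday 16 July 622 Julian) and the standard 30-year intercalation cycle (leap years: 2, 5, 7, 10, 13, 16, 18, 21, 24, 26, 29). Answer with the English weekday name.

Equivalently 12 August 1871 Gregorian, JDN 2404652.
JDN 2404652 mod 7 = 5, and JDN 0 was a Monday, so this is a Saturday.

Saturday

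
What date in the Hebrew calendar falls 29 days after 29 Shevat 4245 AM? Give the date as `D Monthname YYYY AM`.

The starting date is JDN 1898235; 1898235 + 29 = 1898264.
JDN 1898264 corresponds to 28 Adar I 4245 AM.

28 Adar I 4245 AM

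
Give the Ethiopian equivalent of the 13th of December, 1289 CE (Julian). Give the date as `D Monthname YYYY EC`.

Julian Day Number of the source date = 2192212.
Converting JDN 2192212 to the Ethiopian calendar gives 17 Tahsas 1282 EC.

17 Tahsas 1282 EC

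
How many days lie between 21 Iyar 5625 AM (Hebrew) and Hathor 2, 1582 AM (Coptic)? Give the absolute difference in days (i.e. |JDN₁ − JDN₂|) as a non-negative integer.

JDN of the first date = 2402374.
JDN of the second date = 2402551.
|2402551 − 2402374| = 177.

177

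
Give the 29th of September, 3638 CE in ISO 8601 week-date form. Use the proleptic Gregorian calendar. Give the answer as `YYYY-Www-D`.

The weekday is Wednesday (ISO weekday 3).
That Wednesday belongs to ISO week 39 of ISO year 3638.

3638-W39-3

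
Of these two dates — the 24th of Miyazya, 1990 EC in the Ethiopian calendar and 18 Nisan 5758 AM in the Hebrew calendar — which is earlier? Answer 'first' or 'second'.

second

The two dates have Julian Day Numbers 2450936 and 2450918 respectively.
Since 2450918 < 2450936, the second date comes first.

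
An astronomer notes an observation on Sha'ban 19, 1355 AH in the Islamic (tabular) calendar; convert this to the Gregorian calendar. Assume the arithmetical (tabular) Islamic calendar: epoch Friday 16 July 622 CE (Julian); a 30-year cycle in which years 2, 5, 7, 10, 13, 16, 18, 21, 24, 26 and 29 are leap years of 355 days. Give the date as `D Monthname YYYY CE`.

4 November 1936 CE

Julian Day Number of the source date = 2428477.
Converting JDN 2428477 to the Gregorian calendar gives 4 November 1936 CE.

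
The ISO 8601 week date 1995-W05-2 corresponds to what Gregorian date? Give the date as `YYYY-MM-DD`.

ISO week 1 of 1995 is the week containing the first Thursday of 1995.
Week 5, day 2 (Tuesday) lands on 1995-01-31.

1995-01-31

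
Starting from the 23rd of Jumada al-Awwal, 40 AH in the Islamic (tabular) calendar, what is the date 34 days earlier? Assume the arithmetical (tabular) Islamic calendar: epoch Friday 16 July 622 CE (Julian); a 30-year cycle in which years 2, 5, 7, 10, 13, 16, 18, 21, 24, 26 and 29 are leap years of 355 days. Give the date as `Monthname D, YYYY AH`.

JDN of the 23rd of Jumada al-Awwal, 40 AH = 1962400.
1962400 − 34 = 1962366.
JDN 1962366 in the tabular Islamic calendar is Rabi' al-Thani 18, 40 AH.

Rabi' al-Thani 18, 40 AH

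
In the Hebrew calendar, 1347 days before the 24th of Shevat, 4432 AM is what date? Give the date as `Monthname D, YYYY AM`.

Sivan 7, 4428 AM

The starting date is JDN 1966535; 1966535 − 1347 = 1965188.
JDN 1965188 corresponds to Sivan 7, 4428 AM.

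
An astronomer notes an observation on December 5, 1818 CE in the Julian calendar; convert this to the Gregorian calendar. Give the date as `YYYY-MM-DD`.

For dates in this range the Gregorian date is 12 days ahead of the Julian.
5 December 1818 Julian + 12 days → 17 December 1818 Gregorian.

1818-12-17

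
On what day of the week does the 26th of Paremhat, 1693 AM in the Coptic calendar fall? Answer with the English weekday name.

Monday

In the Gregorian calendar this is 4 April 1977 (JDN 2443238).
Since JDN mod 7 = 0 (0 = Monday), the day is Monday.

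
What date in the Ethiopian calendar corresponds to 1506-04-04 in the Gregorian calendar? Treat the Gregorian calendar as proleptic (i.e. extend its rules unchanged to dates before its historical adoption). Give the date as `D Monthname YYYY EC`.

Julian Day Number of the source date = 2271208.
Converting JDN 2271208 to the Ethiopian calendar gives 29 Megabit 1498 EC.

29 Megabit 1498 EC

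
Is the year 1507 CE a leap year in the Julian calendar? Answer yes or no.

1507 mod 4 = 3, so it is a common year in the Julian calendar.

no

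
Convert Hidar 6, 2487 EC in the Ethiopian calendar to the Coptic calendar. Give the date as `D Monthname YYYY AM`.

The source date corresponds to 18 November 2494 in the Gregorian calendar (JDN 2632297).
That day falls on 6 Hathor 2211 AM in the Coptic calendar.

6 Hathor 2211 AM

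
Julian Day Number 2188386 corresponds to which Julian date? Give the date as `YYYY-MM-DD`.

1279-06-23

The proleptic Gregorian equivalent of JDN 2188386 is 30 June 1279.
In the Julian calendar that day is 1279-06-23.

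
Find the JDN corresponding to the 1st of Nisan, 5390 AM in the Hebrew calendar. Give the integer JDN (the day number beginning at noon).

2316478

In the Gregorian calendar the same day is 14 March 1630.
JDN 2299161 is 15 October 1582 CE (Gregorian); the target day is +17317 days from there, so JDN = 2316478.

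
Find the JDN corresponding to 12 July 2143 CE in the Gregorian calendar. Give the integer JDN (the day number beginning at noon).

2503967

JDN 2400001 is 17 November 1858 CE (Gregorian), MJD 0; the target day is +103966 days from there, so JDN = 2503967.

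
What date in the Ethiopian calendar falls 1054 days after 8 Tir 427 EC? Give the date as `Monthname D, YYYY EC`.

JDN of 8 Tir 427 EC = 1879944.
1879944 + 1054 = 1880998.
JDN 1880998 in the Ethiopian calendar is Hidar 26, 430 EC.

Hidar 26, 430 EC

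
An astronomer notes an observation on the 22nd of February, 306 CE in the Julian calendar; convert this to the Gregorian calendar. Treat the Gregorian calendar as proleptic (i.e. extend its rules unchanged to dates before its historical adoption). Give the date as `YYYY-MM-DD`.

For dates in this range the Gregorian date is 1 day ahead of the Julian.
22 February 306 Julian + 1 day → 23 February 306 Gregorian.

0306-02-23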